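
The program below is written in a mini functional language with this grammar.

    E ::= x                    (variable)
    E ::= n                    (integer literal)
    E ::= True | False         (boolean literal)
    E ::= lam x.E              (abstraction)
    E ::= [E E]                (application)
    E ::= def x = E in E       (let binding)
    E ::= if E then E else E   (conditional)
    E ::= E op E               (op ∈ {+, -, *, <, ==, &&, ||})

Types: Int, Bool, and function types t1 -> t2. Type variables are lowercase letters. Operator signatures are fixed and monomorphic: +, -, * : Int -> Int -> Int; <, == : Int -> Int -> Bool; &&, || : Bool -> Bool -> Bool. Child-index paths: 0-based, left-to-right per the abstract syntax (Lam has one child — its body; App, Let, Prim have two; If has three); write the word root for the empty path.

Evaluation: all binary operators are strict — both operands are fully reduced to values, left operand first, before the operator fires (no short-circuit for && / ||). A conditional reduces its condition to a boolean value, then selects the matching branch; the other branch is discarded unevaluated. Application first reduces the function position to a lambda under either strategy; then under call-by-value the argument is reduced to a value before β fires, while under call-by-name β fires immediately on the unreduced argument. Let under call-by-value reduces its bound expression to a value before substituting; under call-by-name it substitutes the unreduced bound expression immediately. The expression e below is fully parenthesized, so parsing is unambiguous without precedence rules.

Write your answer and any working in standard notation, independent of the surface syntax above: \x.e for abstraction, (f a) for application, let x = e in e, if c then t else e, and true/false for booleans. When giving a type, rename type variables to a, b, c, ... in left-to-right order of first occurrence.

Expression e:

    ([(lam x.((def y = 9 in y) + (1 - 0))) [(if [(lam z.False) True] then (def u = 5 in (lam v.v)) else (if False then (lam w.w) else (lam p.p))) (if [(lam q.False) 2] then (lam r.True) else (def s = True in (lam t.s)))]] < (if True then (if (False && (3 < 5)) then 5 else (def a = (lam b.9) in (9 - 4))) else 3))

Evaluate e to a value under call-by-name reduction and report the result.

Answer: false

Derivation:
step 0: (((\x.((let y = 9 in y) + (1 - 0))) ((if ((\z.false) true) then (let u = 5 in (\v.v)) else (if false then (\w.w) else (\p.p))) (if ((\q.false) 2) then (\r.true) else (let s = true in (\t.s))))) < (if true then (if (false && (3 < 5)) then 5 else (let a = (\b.9) in (9 - 4))) else 3))
step 1: [beta@0] (((let y = 9 in y) + (1 - 0)) < (if true then (if (false && (3 < 5)) then 5 else (let a = (\b.9) in (9 - 4))) else 3))
step 2: [let@0.0] ((9 + (1 - 0)) < (if true then (if (false && (3 < 5)) then 5 else (let a = (\b.9) in (9 - 4))) else 3))
step 3: [delta@0.1] ((9 + 1) < (if true then (if (false && (3 < 5)) then 5 else (let a = (\b.9) in (9 - 4))) else 3))
step 4: [delta@0] (10 < (if true then (if (false && (3 < 5)) then 5 else (let a = (\b.9) in (9 - 4))) else 3))
step 5: [if@1] (10 < (if (false && (3 < 5)) then 5 else (let a = (\b.9) in (9 - 4))))
step 6: [delta@1.0.1] (10 < (if (false && true) then 5 else (let a = (\b.9) in (9 - 4))))
step 7: [delta@1.0] (10 < (if false then 5 else (let a = (\b.9) in (9 - 4))))
step 8: [if@1] (10 < (let a = (\b.9) in (9 - 4)))
step 9: [let@1] (10 < (9 - 4))
step 10: [delta@1] (10 < 5)
step 11: [delta@root] false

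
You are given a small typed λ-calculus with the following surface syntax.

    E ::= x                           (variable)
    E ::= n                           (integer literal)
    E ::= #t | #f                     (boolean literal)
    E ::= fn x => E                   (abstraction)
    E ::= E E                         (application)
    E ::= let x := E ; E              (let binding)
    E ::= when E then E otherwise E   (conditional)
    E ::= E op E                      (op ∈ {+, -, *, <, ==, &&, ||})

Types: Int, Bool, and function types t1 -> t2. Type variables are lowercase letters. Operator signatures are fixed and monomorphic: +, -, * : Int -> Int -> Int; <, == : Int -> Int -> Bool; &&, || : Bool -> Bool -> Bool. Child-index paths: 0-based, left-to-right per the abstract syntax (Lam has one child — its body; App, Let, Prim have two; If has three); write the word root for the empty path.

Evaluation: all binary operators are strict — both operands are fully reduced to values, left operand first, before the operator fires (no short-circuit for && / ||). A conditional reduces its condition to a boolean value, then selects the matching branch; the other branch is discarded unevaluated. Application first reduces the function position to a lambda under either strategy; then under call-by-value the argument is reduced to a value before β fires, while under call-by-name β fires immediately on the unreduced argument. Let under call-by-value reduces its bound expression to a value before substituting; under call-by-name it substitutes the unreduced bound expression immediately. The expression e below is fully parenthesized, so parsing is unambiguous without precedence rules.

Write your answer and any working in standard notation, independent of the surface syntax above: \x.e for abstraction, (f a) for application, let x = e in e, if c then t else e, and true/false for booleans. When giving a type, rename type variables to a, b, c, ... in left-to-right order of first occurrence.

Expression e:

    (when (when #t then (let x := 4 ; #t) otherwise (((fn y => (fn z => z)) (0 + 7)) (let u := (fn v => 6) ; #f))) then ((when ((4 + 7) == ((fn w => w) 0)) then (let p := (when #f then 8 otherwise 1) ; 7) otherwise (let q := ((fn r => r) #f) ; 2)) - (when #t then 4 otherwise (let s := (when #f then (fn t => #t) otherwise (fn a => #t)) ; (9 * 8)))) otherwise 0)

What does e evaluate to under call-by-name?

Answer: -2

Trace:
step 0: (if (if true then (let x = 4 in true) else (((\y.(\z.z)) (0 + 7)) (let u = (\v.6) in false))) then ((if ((4 + 7) == ((\w.w) 0)) then (let p = (if false then 8 else 1) in 7) else (let q = ((\r.r) false) in 2)) - (if true then 4 else (let s = (if false then (\t.true) else (\a.true)) in (9 * 8)))) else 0)
step 1: [if@0] (if (let x = 4 in true) then ((if ((4 + 7) == ((\w.w) 0)) then (let p = (if false then 8 else 1) in 7) else (let q = ((\r.r) false) in 2)) - (if true then 4 else (let s = (if false then (\t.true) else (\a.true)) in (9 * 8)))) else 0)
step 2: [let@0] (if true then ((if ((4 + 7) == ((\w.w) 0)) then (let p = (if false then 8 else 1) in 7) else (let q = ((\r.r) false) in 2)) - (if true then 4 else (let s = (if false then (\t.true) else (\a.true)) in (9 * 8)))) else 0)
step 3: [if@root] ((if ((4 + 7) == ((\w.w) 0)) then (let p = (if false then 8 else 1) in 7) else (let q = ((\r.r) false) in 2)) - (if true then 4 else (let s = (if false then (\t.true) else (\a.true)) in (9 * 8))))
step 4: [delta@0.0.0] ((if (11 == ((\w.w) 0)) then (let p = (if false then 8 else 1) in 7) else (let q = ((\r.r) false) in 2)) - (if true then 4 else (let s = (if false then (\t.true) else (\a.true)) in (9 * 8))))
step 5: [beta@0.0.1] ((if (11 == 0) then (let p = (if false then 8 else 1) in 7) else (let q = ((\r.r) false) in 2)) - (if true then 4 else (let s = (if false then (\t.true) else (\a.true)) in (9 * 8))))
step 6: [delta@0.0] ((if false then (let p = (if false then 8 else 1) in 7) else (let q = ((\r.r) false) in 2)) - (if true then 4 else (let s = (if false then (\t.true) else (\a.true)) in (9 * 8))))
step 7: [if@0] ((let q = ((\r.r) false) in 2) - (if true then 4 else (let s = (if false then (\t.true) else (\a.true)) in (9 * 8))))
step 8: [let@0] (2 - (if true then 4 else (let s = (if false then (\t.true) else (\a.true)) in (9 * 8))))
step 9: [if@1] (2 - 4)
step 10: [delta@root] -2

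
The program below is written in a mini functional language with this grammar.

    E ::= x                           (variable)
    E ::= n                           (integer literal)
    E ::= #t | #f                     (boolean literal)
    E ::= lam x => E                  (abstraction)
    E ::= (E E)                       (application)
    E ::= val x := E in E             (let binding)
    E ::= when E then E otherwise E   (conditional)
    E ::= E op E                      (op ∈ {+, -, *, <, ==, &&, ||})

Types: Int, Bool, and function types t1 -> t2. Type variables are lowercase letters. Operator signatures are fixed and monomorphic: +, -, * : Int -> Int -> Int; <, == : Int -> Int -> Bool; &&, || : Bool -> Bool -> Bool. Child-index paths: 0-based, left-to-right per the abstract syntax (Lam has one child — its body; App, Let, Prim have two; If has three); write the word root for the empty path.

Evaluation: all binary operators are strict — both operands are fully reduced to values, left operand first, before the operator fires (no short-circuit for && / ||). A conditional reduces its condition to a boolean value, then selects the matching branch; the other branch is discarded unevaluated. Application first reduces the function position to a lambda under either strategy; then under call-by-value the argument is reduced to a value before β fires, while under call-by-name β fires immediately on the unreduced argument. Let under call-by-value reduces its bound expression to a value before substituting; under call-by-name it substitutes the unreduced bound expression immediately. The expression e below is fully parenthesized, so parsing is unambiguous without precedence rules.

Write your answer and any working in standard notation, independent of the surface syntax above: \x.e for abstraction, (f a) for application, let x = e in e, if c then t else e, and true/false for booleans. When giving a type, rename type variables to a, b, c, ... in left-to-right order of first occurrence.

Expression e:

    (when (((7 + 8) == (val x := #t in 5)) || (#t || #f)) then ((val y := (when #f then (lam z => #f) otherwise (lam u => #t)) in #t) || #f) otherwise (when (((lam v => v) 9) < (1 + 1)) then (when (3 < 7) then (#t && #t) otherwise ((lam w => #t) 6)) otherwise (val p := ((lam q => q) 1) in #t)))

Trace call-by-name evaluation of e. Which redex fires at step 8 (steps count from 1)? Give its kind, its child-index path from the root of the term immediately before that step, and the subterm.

Working:
step 0: (if (((7 + 8) == (let x = true in 5)) || (true || false)) then ((let y = (if false then (\z.false) else (\u.true)) in true) || false) else (if (((\v.v) 9) < (1 + 1)) then (if (3 < 7) then (true && true) else ((\w.true) 6)) else (let p = ((\q.q) 1) in true)))
step 1: [delta@0.0.0] (if ((15 == (let x = true in 5)) || (true || false)) then ((let y = (if false then (\z.false) else (\u.true)) in true) || false) else (if (((\v.v) 9) < (1 + 1)) then (if (3 < 7) then (true && true) else ((\w.true) 6)) else (let p = ((\q.q) 1) in true)))
step 2: [let@0.0.1] (if ((15 == 5) || (true || false)) then ((let y = (if false then (\z.false) else (\u.true)) in true) || false) else (if (((\v.v) 9) < (1 + 1)) then (if (3 < 7) then (true && true) else ((\w.true) 6)) else (let p = ((\q.q) 1) in true)))
step 3: [delta@0.0] (if (false || (true || false)) then ((let y = (if false then (\z.false) else (\u.true)) in true) || false) else (if (((\v.v) 9) < (1 + 1)) then (if (3 < 7) then (true && true) else ((\w.true) 6)) else (let p = ((\q.q) 1) in true)))
step 4: [delta@0.1] (if (false || true) then ((let y = (if false then (\z.false) else (\u.true)) in true) || false) else (if (((\v.v) 9) < (1 + 1)) then (if (3 < 7) then (true && true) else ((\w.true) 6)) else (let p = ((\q.q) 1) in true)))
step 5: [delta@0] (if true then ((let y = (if false then (\z.false) else (\u.true)) in true) || false) else (if (((\v.v) 9) < (1 + 1)) then (if (3 < 7) then (true && true) else ((\w.true) 6)) else (let p = ((\q.q) 1) in true)))
step 6: [if@root] ((let y = (if false then (\z.false) else (\u.true)) in true) || false)
step 7: [let@0] (true || false)
step 8: [delta@root] true

Answer: delta at root : (true || false)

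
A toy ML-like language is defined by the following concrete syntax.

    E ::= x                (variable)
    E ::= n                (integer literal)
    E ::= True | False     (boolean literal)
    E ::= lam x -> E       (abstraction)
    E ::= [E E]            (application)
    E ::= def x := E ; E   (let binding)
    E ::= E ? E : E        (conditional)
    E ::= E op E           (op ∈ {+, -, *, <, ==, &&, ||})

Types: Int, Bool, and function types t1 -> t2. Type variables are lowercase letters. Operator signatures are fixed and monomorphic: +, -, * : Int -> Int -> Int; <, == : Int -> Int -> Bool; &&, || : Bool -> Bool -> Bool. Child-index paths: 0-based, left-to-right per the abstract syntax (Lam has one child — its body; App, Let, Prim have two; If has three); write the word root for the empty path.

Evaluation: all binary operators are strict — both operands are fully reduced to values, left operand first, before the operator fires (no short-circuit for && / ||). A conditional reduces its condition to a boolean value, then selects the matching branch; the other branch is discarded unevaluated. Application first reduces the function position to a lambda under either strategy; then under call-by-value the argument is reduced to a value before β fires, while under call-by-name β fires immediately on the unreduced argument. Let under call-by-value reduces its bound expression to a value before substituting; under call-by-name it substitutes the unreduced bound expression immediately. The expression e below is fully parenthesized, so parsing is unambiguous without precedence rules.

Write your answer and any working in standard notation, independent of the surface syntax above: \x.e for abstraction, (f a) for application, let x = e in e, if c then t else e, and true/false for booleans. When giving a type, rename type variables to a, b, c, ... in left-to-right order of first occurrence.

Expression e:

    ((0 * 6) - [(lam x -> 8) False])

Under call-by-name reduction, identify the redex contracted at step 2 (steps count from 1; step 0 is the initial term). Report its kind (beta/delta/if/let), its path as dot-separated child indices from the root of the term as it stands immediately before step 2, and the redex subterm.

Derivation:
step 0: ((0 * 6) - ((\x.8) false))
step 1: [delta@0] (0 - ((\x.8) false))
step 2: [beta@1] (0 - 8)

Answer: beta at 1 : ((\x.8) false)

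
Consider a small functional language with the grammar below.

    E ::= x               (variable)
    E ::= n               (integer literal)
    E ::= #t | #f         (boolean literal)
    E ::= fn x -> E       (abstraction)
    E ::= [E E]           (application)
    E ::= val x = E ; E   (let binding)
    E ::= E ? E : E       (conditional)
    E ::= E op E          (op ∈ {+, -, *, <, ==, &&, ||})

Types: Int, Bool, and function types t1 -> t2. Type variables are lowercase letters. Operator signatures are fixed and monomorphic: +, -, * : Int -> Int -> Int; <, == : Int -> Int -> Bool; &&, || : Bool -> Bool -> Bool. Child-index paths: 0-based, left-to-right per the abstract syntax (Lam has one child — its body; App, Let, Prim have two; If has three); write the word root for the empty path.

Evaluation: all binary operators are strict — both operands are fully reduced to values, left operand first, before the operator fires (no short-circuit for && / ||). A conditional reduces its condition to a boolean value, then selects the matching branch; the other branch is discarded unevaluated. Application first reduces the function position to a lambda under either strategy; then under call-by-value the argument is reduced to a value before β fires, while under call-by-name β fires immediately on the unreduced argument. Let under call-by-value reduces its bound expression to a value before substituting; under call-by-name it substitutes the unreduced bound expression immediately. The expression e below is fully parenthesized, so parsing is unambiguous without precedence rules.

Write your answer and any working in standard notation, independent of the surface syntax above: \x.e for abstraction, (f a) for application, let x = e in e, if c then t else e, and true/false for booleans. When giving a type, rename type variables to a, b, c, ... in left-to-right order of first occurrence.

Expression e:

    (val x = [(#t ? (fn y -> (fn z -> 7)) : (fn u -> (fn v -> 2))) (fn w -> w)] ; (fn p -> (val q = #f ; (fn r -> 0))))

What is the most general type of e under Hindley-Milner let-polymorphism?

Answer: a -> b -> Int

Trace:
  unify Bool ~ Bool
\z._ : b -> Int
\y._ : a -> b -> Int
\v._ : d -> Int
\u._ : c -> d -> Int
  unify a -> b -> Int ~ c -> d -> Int
  unify a ~ c
  unify b -> Int ~ d -> Int
  unify b ~ d
  unify Int ~ Int
w : e
\w._ : e -> e
  unify c -> d -> Int ~ (e -> e) -> f
  unify c ~ e -> e
  unify d -> Int ~ f
_ _ : d -> Int
let x : forall. d -> Int
let q : Bool
\r._ : h -> Int
\p._ : g -> h -> Int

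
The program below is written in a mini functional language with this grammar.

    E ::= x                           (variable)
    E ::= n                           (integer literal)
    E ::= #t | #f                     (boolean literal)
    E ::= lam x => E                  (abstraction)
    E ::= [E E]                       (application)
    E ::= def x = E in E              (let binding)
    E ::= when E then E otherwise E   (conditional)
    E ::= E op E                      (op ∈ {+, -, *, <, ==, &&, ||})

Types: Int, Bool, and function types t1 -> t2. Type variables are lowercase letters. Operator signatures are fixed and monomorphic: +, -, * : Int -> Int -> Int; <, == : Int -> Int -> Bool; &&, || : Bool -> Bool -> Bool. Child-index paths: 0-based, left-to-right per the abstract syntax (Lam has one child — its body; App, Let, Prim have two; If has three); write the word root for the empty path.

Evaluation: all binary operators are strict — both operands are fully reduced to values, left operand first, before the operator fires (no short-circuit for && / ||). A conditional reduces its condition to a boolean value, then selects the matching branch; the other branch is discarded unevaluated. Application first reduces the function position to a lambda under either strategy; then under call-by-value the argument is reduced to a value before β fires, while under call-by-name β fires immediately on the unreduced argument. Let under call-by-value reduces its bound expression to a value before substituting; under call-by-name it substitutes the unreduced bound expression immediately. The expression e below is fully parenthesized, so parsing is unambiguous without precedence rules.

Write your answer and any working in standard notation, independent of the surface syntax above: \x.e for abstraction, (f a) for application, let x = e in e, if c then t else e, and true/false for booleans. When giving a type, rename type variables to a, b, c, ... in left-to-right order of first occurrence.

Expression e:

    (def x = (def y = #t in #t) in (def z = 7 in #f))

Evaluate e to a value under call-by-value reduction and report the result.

Answer: false

Trace:
step 0: (let x = (let y = true in true) in (let z = 7 in false))
step 1: [let@0] (let x = true in (let z = 7 in false))
step 2: [let@root] (let z = 7 in false)
step 3: [let@root] false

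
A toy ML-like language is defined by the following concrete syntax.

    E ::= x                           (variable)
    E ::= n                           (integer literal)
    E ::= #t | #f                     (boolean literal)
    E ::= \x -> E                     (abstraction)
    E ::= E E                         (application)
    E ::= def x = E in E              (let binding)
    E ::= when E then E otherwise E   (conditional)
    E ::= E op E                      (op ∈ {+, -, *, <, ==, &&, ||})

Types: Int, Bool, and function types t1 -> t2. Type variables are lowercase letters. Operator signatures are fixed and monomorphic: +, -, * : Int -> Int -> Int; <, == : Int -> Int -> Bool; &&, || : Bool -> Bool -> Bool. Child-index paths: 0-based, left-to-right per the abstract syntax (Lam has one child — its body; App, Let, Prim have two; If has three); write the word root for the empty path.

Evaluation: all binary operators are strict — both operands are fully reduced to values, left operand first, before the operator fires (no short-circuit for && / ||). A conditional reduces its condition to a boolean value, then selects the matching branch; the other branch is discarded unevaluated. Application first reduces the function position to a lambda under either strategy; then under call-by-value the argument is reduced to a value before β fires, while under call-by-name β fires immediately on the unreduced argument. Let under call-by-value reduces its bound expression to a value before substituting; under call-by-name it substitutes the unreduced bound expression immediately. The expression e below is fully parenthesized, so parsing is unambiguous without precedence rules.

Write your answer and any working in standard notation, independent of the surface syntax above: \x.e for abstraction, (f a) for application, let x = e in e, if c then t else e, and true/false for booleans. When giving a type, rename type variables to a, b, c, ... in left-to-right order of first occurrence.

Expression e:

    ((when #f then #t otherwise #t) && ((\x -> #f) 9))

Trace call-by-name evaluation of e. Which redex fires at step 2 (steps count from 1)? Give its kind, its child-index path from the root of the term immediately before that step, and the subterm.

Answer: beta at 1 : ((\x.false) 9)

Derivation:
step 0: ((if false then true else true) && ((\x.false) 9))
step 1: [if@0] (true && ((\x.false) 9))
step 2: [beta@1] (true && false)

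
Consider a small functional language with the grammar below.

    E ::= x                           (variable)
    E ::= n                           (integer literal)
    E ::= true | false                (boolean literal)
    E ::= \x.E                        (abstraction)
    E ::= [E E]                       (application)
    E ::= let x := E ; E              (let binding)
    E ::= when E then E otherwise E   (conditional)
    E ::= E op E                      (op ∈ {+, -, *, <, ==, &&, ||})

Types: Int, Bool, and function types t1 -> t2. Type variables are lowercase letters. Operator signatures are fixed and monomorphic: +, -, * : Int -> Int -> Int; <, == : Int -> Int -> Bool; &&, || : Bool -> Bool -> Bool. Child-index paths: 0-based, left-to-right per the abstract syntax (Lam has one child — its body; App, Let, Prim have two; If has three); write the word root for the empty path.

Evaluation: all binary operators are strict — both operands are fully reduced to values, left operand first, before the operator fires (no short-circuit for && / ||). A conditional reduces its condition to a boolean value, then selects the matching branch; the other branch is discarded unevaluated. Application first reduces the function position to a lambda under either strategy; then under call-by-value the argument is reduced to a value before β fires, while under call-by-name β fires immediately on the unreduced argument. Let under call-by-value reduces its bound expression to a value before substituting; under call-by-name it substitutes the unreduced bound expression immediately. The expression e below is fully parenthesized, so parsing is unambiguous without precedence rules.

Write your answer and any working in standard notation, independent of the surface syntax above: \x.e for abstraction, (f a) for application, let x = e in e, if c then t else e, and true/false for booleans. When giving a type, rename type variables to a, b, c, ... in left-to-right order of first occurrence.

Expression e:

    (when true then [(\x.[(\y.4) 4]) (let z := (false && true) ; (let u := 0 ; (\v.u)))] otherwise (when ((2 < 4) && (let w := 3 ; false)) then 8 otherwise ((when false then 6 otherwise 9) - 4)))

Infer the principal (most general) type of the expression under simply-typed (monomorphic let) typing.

Trace:
  unify Bool ~ Bool
\y._ : b -> Int
  unify b -> Int ~ Int -> c
  unify b ~ Int
  unify Int ~ c
_ _ : Int
\x._ : a -> Int
  unify Bool ~ Bool
  unify Bool ~ Bool
let z : Bool
let u : Int
u : Int
\v._ : d -> Int
  unify a -> Int ~ (d -> Int) -> e
  unify a ~ d -> Int
  unify Int ~ e
_ _ : Int
  unify Int ~ Int
  unify Int ~ Int
  unify Bool ~ Bool
let w : Int
  unify Bool ~ Bool
  unify Bool ~ Bool
  unify Bool ~ Bool
  unify Int ~ Int
  unify Int ~ Int
  unify Int ~ Int
  unify Int ~ Int
  unify Int ~ Int

Answer: Int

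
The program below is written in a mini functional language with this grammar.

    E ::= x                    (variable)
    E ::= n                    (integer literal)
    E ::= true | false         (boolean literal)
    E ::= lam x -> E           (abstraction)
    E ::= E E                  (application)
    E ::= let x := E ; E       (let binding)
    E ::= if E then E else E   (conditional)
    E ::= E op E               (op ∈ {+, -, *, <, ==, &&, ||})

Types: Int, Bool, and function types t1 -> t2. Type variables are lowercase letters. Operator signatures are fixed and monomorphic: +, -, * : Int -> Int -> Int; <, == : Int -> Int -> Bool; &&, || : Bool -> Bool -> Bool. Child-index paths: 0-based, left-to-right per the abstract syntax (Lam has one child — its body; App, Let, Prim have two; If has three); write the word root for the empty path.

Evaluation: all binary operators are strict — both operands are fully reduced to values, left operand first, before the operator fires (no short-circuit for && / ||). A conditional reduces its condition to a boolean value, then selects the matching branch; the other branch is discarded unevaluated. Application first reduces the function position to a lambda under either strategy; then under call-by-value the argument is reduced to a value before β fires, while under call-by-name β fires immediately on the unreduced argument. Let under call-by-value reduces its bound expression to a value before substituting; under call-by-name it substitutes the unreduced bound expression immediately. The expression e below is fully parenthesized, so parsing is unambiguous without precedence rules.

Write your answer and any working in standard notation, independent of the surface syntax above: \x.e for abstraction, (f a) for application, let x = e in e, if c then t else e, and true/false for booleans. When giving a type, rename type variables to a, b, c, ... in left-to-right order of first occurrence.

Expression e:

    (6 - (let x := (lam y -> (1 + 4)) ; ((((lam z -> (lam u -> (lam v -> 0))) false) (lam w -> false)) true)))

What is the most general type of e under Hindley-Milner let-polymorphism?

Answer: Int

Trace:
  unify Int ~ Int
  unify Int ~ Int
  unify Int ~ Int
\y._ : a -> Int
let x : forall. a -> Int
\v._ : d -> Int
\u._ : c -> d -> Int
\z._ : b -> c -> d -> Int
  unify b -> c -> d -> Int ~ Bool -> e
  unify b ~ Bool
  unify c -> d -> Int ~ e
_ _ : c -> d -> Int
\w._ : f -> Bool
  unify c -> d -> Int ~ (f -> Bool) -> g
  unify c ~ f -> Bool
  unify d -> Int ~ g
_ _ : d -> Int
  unify d -> Int ~ Bool -> h
  unify d ~ Bool
  unify Int ~ h
_ _ : Int
  unify Int ~ Int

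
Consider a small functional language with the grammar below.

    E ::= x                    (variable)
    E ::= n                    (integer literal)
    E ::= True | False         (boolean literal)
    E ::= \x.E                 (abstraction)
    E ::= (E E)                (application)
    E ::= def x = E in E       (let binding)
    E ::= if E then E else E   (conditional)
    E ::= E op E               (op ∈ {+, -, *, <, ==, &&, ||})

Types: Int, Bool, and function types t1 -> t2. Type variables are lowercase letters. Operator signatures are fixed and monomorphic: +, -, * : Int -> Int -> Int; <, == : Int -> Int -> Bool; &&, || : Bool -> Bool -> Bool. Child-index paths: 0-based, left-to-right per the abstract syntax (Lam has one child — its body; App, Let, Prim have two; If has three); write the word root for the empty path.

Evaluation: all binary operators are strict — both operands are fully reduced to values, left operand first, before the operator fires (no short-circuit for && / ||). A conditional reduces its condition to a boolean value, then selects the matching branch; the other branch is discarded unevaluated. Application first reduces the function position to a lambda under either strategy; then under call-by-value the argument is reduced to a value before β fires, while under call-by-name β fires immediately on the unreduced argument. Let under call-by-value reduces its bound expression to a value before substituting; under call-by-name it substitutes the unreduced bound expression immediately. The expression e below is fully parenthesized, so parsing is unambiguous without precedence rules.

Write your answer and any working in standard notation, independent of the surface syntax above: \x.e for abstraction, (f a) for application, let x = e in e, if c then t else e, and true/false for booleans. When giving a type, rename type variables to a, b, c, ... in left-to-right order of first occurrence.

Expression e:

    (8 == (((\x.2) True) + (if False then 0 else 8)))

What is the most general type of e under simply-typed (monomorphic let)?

Working:
  unify Int ~ Int
\x._ : a -> Int
  unify a -> Int ~ Bool -> b
  unify a ~ Bool
  unify Int ~ b
_ _ : Int
  unify Int ~ Int
  unify Bool ~ Bool
  unify Int ~ Int
  unify Int ~ Int
  unify Int ~ Int

Answer: Bool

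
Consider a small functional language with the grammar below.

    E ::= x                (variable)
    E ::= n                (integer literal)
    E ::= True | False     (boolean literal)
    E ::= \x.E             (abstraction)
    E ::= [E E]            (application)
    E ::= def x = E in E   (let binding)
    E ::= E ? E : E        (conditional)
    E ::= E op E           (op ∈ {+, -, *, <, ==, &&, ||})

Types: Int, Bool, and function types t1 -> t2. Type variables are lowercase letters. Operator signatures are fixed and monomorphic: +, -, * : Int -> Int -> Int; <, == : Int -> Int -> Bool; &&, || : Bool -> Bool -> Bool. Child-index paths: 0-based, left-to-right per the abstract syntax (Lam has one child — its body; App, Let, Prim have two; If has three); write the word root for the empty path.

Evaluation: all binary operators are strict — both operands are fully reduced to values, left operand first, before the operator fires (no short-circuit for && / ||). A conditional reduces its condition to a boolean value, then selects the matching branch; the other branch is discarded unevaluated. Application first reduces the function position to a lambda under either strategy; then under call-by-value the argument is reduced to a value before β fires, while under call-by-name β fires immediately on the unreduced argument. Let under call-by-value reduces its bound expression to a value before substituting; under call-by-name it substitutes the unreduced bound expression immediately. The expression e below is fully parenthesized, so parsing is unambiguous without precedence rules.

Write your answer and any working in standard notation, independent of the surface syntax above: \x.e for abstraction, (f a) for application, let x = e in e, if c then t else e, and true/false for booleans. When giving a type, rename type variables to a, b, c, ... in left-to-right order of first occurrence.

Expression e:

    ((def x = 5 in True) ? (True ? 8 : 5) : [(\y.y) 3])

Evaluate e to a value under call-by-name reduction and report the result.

Answer: 8

Trace:
step 0: (if (let x = 5 in true) then (if true then 8 else 5) else ((\y.y) 3))
step 1: [let@0] (if true then (if true then 8 else 5) else ((\y.y) 3))
step 2: [if@root] (if true then 8 else 5)
step 3: [if@root] 8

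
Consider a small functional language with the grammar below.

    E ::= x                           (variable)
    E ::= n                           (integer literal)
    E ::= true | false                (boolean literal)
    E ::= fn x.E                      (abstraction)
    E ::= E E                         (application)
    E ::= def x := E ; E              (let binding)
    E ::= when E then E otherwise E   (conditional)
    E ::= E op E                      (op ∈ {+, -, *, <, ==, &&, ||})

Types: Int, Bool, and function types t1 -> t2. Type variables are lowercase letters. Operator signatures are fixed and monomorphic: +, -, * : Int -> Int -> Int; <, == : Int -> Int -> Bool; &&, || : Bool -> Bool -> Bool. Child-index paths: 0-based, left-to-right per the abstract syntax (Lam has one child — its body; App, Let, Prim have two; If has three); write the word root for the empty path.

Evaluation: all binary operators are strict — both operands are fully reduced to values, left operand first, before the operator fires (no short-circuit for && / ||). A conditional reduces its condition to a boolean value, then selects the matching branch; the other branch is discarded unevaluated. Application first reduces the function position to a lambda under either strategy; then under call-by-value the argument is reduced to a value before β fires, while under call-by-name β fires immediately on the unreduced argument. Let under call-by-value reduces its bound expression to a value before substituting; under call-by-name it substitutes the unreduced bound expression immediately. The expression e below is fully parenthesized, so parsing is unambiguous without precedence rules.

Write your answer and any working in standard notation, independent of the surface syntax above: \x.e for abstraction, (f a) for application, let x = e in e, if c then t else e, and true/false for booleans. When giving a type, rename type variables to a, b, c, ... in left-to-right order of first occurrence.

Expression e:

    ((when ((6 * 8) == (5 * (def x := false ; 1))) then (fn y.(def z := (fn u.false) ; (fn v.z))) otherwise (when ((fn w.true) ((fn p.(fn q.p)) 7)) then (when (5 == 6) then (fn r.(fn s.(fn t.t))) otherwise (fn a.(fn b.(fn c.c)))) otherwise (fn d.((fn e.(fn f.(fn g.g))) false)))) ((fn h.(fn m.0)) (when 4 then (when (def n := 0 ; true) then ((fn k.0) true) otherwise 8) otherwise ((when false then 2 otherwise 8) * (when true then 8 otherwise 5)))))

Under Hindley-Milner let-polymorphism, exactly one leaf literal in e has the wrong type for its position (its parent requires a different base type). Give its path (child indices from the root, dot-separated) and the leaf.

Trace:
  unify Int ~ Int
  unify Int ~ Int
  unify Int ~ Int
  unify Int ~ Int
let x : Bool
  unify Int ~ Int
  unify Int ~ Int
  unify Bool ~ Bool
\u._ : b -> Bool
let z : forall. b -> Bool
z : d -> Bool
\v._ : c -> d -> Bool
\y._ : a -> c -> d -> Bool
\w._ : e -> Bool
p : f
\q._ : g -> f
\p._ : f -> g -> f
  unify f -> g -> f ~ Int -> h
  unify f ~ Int
  unify g -> Int ~ h
_ _ : g -> Int
  unify e -> Bool ~ (g -> Int) -> i
  unify e ~ g -> Int
  unify Bool ~ i
_ _ : Bool
  unify Bool ~ Bool
  unify Int ~ Int
  unify Int ~ Int
  unify Bool ~ Bool
t : l
\t._ : l -> l
\s._ : k -> l -> l
\r._ : j -> k -> l -> l
c : o
\c._ : o -> o
\b._ : n -> o -> o
\a._ : m -> n -> o -> o
  unify j -> k -> l -> l ~ m -> n -> o -> o
  unify j ~ m
  unify k -> l -> l ~ n -> o -> o
  unify k ~ n
  unify l -> l ~ o -> o
  unify l ~ o
  unify o ~ o
g : s
\g._ : s -> s
\f._ : r -> s -> s
\e._ : q -> r -> s -> s
  unify q -> r -> s -> s ~ Bool -> t
  unify q ~ Bool
  unify r -> s -> s ~ t
_ _ : r -> s -> s
\d._ : p -> r -> s -> s
  unify m -> n -> o -> o ~ p -> r -> s -> s
  unify m ~ p
  unify n -> o -> o ~ r -> s -> s
  unify n ~ r
  unify o -> o ~ s -> s
  unify o ~ s
  unify s ~ s
  unify a -> c -> d -> Bool ~ p -> r -> s -> s
  unify a ~ p
  unify c -> d -> Bool ~ r -> s -> s
  unify c ~ r
  unify d -> Bool ~ s -> s
  unify d ~ s
  unify Bool ~ s
\m._ : v -> Int
\h._ : u -> v -> Int
  unify Int ~ Bool
  FAIL: mismatch Int ~ Bool

Answer: 1.1.0 : 4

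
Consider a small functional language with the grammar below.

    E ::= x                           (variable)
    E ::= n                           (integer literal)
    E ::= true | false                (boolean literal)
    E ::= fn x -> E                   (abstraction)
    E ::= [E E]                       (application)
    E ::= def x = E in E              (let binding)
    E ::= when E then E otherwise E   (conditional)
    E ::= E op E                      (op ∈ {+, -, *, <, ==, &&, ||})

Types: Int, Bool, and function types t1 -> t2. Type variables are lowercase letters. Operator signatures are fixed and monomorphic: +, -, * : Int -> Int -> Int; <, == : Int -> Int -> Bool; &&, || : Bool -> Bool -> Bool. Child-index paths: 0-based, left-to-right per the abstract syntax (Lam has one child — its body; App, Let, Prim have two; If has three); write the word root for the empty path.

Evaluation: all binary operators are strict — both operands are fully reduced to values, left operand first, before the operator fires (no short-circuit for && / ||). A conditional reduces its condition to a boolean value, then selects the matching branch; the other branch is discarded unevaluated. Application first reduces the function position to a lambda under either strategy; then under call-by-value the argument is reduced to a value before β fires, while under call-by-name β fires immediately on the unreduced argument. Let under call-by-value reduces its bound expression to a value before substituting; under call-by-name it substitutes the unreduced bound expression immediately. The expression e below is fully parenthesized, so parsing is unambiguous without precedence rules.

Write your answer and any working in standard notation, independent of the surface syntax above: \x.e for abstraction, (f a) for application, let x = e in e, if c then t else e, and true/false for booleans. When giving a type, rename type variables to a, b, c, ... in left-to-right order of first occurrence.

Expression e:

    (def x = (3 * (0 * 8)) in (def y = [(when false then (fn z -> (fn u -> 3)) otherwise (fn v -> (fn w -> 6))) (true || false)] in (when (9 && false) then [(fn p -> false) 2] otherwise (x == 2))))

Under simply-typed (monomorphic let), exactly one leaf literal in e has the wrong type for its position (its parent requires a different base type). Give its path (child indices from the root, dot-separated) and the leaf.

Answer: 1.1.0.0 : 9

Trace:
  unify Int ~ Int
  unify Int ~ Int
  unify Int ~ Int
  unify Int ~ Int
let x : Int
  unify Bool ~ Bool
\u._ : b -> Int
\z._ : a -> b -> Int
\w._ : d -> Int
\v._ : c -> d -> Int
  unify a -> b -> Int ~ c -> d -> Int
  unify a ~ c
  unify b -> Int ~ d -> Int
  unify b ~ d
  unify Int ~ Int
  unify Bool ~ Bool
  unify Bool ~ Bool
  unify c -> d -> Int ~ Bool -> e
  unify c ~ Bool
  unify d -> Int ~ e
_ _ : d -> Int
let y : d -> Int
  unify Int ~ Bool
  FAIL: mismatch Int ~ Bool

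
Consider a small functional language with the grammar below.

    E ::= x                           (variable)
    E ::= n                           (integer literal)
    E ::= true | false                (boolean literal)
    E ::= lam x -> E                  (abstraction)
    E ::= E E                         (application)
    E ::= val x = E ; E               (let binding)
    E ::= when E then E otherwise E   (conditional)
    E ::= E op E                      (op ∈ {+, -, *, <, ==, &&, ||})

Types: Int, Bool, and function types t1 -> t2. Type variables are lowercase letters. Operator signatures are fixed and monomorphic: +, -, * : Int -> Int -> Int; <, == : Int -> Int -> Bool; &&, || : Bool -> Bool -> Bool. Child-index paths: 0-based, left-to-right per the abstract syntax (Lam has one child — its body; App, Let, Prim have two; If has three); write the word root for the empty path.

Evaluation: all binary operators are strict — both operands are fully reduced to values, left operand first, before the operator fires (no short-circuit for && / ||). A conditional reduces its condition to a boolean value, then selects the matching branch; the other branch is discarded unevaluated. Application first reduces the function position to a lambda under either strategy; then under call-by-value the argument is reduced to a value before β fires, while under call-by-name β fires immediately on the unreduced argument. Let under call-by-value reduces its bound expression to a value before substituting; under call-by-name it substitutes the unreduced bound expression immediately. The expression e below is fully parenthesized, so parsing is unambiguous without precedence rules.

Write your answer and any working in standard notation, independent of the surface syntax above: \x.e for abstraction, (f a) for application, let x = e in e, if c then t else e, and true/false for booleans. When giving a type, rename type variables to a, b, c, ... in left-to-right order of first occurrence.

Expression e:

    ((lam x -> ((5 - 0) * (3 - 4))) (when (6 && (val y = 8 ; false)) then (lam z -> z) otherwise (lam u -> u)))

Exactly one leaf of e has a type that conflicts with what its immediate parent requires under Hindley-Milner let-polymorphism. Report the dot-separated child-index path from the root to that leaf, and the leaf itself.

Trace:
  unify Int ~ Int
  unify Int ~ Int
  unify Int ~ Int
  unify Int ~ Int
  unify Int ~ Int
  unify Int ~ Int
\x._ : a -> Int
  unify Int ~ Bool
  FAIL: mismatch Int ~ Bool

Answer: 1.0.0 : 6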